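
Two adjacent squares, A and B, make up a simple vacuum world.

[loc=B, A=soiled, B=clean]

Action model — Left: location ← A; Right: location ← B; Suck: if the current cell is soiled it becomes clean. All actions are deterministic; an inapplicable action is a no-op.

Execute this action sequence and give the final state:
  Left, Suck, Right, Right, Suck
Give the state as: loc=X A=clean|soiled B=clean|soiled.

t=1 Left ⇒ loc=A A=soiled B=clean
t=2 Suck ⇒ loc=A A=clean B=clean
t=3 Right ⇒ loc=B A=clean B=clean
t=4 Right ⇒ loc=B A=clean B=clean
t=5 Suck ⇒ loc=B A=clean B=clean

loc=B A=clean B=clean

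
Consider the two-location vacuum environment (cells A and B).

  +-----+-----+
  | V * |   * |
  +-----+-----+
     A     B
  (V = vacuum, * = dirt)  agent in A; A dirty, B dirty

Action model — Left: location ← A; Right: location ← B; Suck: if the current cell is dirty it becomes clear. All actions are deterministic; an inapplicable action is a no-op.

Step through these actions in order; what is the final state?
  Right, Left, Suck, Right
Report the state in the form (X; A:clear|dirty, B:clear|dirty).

(B; A:clear, B:dirty)

Right (#1): (B; A:dirty, B:dirty)
Left (#2): (A; A:dirty, B:dirty)
Suck (#3): (A; A:clear, B:dirty)
Right (#4): (B; A:clear, B:dirty)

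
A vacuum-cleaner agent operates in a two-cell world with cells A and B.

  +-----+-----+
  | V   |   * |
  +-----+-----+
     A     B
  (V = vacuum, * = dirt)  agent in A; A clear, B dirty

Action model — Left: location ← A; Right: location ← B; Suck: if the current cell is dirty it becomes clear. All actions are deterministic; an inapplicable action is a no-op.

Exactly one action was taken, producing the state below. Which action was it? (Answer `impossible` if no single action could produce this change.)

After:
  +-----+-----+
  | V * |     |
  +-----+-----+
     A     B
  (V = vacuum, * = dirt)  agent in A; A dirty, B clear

impossible

try  Left: <A|clear|dirty>
try Right: <B|clear|dirty>
try  Suck: <A|clear|dirty>
no single action produces the after-state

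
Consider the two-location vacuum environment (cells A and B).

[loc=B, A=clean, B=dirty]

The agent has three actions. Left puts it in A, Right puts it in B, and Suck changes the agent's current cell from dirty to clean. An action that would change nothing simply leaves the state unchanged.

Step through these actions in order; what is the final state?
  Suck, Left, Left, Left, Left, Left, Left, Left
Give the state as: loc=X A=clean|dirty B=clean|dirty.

t=1 Suck ⇒ loc=B A=clean B=clean
t=2 Left ⇒ loc=A A=clean B=clean
t=3 Left ⇒ loc=A A=clean B=clean
t=4 Left ⇒ loc=A A=clean B=clean
t=5 Left ⇒ loc=A A=clean B=clean
t=6 Left ⇒ loc=A A=clean B=clean
t=7 Left ⇒ loc=A A=clean B=clean
t=8 Left ⇒ loc=A A=clean B=clean

loc=A A=clean B=clean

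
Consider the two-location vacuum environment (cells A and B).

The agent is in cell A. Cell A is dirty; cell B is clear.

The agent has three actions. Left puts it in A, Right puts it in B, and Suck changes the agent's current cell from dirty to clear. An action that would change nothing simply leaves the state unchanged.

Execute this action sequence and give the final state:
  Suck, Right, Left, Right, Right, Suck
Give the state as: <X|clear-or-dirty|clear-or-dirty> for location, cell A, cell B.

t=1 Suck ⇒ <A|clear|clear>
t=2 Right ⇒ <B|clear|clear>
t=3 Left ⇒ <A|clear|clear>
t=4 Right ⇒ <B|clear|clear>
t=5 Right ⇒ <B|clear|clear>
t=6 Suck ⇒ <B|clear|clear>

<B|clear|clear>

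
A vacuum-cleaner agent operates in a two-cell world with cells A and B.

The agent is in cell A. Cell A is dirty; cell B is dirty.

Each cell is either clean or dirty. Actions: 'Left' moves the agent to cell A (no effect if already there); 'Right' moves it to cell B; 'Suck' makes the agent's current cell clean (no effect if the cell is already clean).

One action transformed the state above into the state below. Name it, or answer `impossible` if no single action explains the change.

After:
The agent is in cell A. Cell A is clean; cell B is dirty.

try  Left: loc=A A=dirty B=dirty
try Right: loc=B A=dirty B=dirty
try  Suck: loc=A A=clean B=dirty  ← match

Suck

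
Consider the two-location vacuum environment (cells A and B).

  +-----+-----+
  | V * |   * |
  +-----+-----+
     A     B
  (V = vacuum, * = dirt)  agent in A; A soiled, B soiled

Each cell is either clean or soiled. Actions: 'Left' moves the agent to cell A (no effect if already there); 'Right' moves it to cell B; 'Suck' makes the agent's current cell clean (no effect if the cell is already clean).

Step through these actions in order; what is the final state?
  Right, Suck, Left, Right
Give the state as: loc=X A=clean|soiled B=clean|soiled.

1. Right → loc=B A=soiled B=soiled
2. Suck → loc=B A=soiled B=clean
3. Left → loc=A A=soiled B=clean
4. Right → loc=B A=soiled B=clean

loc=B A=soiled B=clean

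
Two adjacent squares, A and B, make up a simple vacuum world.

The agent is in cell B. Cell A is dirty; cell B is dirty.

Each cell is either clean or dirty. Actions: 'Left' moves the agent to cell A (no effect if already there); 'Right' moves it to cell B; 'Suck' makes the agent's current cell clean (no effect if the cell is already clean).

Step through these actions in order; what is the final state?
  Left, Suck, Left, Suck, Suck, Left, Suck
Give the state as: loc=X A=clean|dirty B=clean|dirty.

loc=A A=clean B=dirty

1) do Left; now loc=A A=dirty B=dirty
2) do Suck; now loc=A A=clean B=dirty
3) do Left; now loc=A A=clean B=dirty
4) do Suck; now loc=A A=clean B=dirty
5) do Suck; now loc=A A=clean B=dirty
6) do Left; now loc=A A=clean B=dirty
7) do Suck; now loc=A A=clean B=dirty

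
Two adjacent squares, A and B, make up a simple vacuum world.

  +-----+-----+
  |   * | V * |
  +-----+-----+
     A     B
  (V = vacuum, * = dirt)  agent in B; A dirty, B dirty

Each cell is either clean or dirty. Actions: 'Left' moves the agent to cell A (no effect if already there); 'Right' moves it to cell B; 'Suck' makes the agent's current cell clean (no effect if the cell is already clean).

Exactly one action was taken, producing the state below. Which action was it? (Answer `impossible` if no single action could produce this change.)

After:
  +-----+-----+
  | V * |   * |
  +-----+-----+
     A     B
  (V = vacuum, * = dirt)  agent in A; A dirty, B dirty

Left

try  Left: in A — A dirty, B dirty  ← match
try Right: in B — A dirty, B dirty
try  Suck: in B — A dirty, B clean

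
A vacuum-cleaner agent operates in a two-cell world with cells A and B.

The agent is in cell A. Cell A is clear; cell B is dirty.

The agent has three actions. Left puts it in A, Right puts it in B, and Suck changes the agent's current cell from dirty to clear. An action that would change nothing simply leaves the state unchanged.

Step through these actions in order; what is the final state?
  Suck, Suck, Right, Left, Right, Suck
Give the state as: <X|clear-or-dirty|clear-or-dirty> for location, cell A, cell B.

step 1/6 (Suck): <A|clear|dirty>
step 2/6 (Suck): <A|clear|dirty>
step 3/6 (Right): <B|clear|dirty>
step 4/6 (Left): <A|clear|dirty>
step 5/6 (Right): <B|clear|dirty>
step 6/6 (Suck): <B|clear|clear>

<B|clear|clear>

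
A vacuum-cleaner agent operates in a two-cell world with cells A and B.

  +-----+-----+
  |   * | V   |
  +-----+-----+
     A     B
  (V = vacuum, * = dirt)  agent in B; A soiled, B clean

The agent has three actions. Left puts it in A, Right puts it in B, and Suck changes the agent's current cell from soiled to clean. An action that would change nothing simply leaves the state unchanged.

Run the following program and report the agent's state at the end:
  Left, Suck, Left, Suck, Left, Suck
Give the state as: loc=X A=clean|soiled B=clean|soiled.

loc=A A=clean B=clean

Left (#1): loc=A A=soiled B=clean
Suck (#2): loc=A A=clean B=clean
Left (#3): loc=A A=clean B=clean
Suck (#4): loc=A A=clean B=clean
Left (#5): loc=A A=clean B=clean
Suck (#6): loc=A A=clean B=clean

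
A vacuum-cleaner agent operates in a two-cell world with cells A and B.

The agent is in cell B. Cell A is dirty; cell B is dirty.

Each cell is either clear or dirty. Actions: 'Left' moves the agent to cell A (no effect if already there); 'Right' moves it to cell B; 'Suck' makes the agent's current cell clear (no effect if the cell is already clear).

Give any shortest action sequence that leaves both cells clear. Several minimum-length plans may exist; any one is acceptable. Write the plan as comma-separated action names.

Suck (#1): (B; A:dirty, B:clear)
Left (#2): (A; A:dirty, B:clear)
Suck (#3): (A; A:clear, B:clear)
min 3: Suck B + move + Suck A

Suck, Left, Suck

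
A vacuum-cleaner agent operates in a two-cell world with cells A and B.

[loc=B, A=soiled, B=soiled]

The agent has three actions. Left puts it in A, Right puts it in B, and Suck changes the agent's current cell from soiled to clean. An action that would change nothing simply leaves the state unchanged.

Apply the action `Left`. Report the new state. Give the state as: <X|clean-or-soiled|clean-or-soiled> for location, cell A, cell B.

<A|soiled|soiled>

start: <B|soiled|soiled>
1. Left → <A|soiled|soiled>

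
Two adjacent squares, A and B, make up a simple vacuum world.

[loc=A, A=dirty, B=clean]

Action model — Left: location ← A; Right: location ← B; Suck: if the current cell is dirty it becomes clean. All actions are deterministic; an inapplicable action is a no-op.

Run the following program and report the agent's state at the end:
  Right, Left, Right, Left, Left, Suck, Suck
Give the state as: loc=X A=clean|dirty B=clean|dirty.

t=1 Right ⇒ loc=B A=dirty B=clean
t=2 Left ⇒ loc=A A=dirty B=clean
t=3 Right ⇒ loc=B A=dirty B=clean
t=4 Left ⇒ loc=A A=dirty B=clean
t=5 Left ⇒ loc=A A=dirty B=clean
t=6 Suck ⇒ loc=A A=clean B=clean
t=7 Suck ⇒ loc=A A=clean B=clean

loc=A A=clean B=clean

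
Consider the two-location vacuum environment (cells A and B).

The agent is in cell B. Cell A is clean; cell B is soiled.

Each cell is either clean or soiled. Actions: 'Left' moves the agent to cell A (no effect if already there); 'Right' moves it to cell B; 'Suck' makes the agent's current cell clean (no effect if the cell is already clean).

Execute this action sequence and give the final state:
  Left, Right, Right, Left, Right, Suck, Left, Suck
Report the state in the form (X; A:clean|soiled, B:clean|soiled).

Left (#1): (A; A:clean, B:soiled)
Right (#2): (B; A:clean, B:soiled)
Right (#3): (B; A:clean, B:soiled)
Left (#4): (A; A:clean, B:soiled)
Right (#5): (B; A:clean, B:soiled)
Suck (#6): (B; A:clean, B:clean)
Left (#7): (A; A:clean, B:clean)
Suck (#8): (A; A:clean, B:clean)

(A; A:clean, B:clean)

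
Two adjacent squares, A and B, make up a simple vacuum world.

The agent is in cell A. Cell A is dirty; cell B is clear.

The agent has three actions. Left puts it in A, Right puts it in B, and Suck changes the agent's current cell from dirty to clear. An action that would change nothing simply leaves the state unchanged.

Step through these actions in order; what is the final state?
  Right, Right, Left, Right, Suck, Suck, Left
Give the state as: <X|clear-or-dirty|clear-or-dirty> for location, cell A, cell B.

Right (#1): <B|dirty|clear>
Right (#2): <B|dirty|clear>
Left (#3): <A|dirty|clear>
Right (#4): <B|dirty|clear>
Suck (#5): <B|dirty|clear>
Suck (#6): <B|dirty|clear>
Left (#7): <A|dirty|clear>

<A|dirty|clear>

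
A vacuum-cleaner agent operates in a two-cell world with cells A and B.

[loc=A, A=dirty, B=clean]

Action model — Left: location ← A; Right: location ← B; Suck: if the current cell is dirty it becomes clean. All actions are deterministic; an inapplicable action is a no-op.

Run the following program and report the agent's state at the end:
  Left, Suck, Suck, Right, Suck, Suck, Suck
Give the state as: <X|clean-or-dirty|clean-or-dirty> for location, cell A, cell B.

<B|clean|clean>

Left (#1): <A|dirty|clean>
Suck (#2): <A|clean|clean>
Suck (#3): <A|clean|clean>
Right (#4): <B|clean|clean>
Suck (#5): <B|clean|clean>
Suck (#6): <B|clean|clean>
Suck (#7): <B|clean|clean>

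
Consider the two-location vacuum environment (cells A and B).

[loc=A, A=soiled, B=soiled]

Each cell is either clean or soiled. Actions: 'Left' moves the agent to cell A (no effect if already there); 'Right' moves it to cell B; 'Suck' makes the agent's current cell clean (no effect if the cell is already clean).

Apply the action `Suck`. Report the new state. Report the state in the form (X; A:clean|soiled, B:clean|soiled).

start: (A; A:soiled, B:soiled)
[1] after Suck: (A; A:clean, B:soiled)

(A; A:clean, B:soiled)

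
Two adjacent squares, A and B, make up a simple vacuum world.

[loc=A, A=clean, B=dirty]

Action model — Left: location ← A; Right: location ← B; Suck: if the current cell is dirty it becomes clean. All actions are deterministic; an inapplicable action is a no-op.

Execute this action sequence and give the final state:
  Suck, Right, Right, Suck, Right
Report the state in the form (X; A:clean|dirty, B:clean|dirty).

(B; A:clean, B:clean)

[1] after Suck: (A; A:clean, B:dirty)
[2] after Right: (B; A:clean, B:dirty)
[3] after Right: (B; A:clean, B:dirty)
[4] after Suck: (B; A:clean, B:clean)
[5] after Right: (B; A:clean, B:clean)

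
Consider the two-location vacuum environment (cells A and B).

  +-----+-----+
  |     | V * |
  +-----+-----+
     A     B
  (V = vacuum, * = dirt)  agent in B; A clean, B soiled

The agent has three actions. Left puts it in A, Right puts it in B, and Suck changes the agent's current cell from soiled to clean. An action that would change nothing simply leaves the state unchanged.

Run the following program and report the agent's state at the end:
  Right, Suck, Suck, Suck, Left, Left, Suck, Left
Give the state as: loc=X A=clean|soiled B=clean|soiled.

step 1/8 (Right): loc=B A=clean B=soiled
step 2/8 (Suck): loc=B A=clean B=clean
step 3/8 (Suck): loc=B A=clean B=clean
step 4/8 (Suck): loc=B A=clean B=clean
step 5/8 (Left): loc=A A=clean B=clean
step 6/8 (Left): loc=A A=clean B=clean
step 7/8 (Suck): loc=A A=clean B=clean
step 8/8 (Left): loc=A A=clean B=clean

loc=A A=clean B=clean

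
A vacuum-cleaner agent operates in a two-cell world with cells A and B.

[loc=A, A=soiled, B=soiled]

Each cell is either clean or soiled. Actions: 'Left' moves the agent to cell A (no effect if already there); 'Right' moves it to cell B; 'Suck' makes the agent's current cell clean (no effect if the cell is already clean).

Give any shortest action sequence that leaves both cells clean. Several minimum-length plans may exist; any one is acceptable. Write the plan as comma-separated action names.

Suck, Right, Suck

t=1 Suck ⇒ in A — A clean, B soiled
t=2 Right ⇒ in B — A clean, B soiled
t=3 Suck ⇒ in B — A clean, B clean
min 3: Suck A + move + Suck B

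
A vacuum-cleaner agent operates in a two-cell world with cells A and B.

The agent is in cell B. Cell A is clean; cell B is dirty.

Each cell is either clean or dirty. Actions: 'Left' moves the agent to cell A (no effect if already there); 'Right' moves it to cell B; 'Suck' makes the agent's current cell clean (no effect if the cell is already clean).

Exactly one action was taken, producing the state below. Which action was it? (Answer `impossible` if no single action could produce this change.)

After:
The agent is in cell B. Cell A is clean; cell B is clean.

Suck

try  Left: loc=A A=clean B=dirty
try Right: loc=B A=clean B=dirty
try  Suck: loc=B A=clean B=clean  ← match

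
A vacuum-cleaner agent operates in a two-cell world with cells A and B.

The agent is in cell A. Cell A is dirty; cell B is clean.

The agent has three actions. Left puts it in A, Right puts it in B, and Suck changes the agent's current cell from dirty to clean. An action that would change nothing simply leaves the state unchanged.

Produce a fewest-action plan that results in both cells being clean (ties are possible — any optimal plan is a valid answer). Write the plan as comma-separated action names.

t=1 Suck ⇒ loc=A A=clean B=clean
min 1: A is dirty, one Suck

Suck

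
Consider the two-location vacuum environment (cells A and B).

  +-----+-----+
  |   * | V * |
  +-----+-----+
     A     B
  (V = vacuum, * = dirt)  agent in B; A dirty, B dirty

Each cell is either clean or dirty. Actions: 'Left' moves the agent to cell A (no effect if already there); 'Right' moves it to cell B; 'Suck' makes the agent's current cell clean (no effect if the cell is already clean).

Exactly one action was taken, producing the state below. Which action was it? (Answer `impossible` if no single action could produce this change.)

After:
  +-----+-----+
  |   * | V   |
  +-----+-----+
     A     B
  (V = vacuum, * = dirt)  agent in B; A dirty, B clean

try  Left: in A — A dirty, B dirty
try Right: in B — A dirty, B dirty
try  Suck: in B — A dirty, B clean  ← match

Suck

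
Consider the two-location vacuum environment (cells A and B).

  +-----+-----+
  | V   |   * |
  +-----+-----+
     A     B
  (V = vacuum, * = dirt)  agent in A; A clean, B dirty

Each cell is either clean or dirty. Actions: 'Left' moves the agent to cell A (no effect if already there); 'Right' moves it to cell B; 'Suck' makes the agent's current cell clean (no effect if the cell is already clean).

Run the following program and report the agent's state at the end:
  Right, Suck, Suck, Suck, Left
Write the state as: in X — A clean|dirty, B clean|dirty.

step 1/5 (Right): in B — A clean, B dirty
step 2/5 (Suck): in B — A clean, B clean
step 3/5 (Suck): in B — A clean, B clean
step 4/5 (Suck): in B — A clean, B clean
step 5/5 (Left): in A — A clean, B clean

in A — A clean, B clean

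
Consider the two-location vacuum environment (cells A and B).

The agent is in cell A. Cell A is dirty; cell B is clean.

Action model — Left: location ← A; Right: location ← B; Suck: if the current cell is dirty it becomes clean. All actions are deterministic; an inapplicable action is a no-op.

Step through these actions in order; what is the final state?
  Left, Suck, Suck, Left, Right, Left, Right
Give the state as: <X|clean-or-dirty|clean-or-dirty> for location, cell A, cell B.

<B|clean|clean>

1) do Left; now <A|dirty|clean>
2) do Suck; now <A|clean|clean>
3) do Suck; now <A|clean|clean>
4) do Left; now <A|clean|clean>
5) do Right; now <B|clean|clean>
6) do Left; now <A|clean|clean>
7) do Right; now <B|clean|clean>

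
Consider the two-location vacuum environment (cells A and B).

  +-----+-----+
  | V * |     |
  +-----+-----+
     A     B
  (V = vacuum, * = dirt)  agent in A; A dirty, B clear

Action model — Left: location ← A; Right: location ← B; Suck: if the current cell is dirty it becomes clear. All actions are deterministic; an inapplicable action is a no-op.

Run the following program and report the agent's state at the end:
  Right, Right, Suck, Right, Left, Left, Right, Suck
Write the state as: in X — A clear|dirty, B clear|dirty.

in B — A dirty, B clear

1) do Right; now in B — A dirty, B clear
2) do Right; now in B — A dirty, B clear
3) do Suck; now in B — A dirty, B clear
4) do Right; now in B — A dirty, B clear
5) do Left; now in A — A dirty, B clear
6) do Left; now in A — A dirty, B clear
7) do Right; now in B — A dirty, B clear
8) do Suck; now in B — A dirty, B clear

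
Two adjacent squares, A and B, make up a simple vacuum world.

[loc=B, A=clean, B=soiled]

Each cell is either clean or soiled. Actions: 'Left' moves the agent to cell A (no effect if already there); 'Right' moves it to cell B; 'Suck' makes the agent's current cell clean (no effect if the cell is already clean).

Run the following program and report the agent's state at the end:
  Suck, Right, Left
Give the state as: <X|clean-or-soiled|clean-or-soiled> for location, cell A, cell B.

step 1/3 (Suck): <B|clean|clean>
step 2/3 (Right): <B|clean|clean>
step 3/3 (Left): <A|clean|clean>

<A|clean|clean>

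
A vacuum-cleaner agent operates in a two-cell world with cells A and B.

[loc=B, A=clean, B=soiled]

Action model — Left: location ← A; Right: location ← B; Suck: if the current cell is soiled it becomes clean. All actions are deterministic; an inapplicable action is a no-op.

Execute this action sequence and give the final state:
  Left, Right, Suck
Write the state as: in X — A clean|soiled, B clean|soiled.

step 1/3 (Left): in A — A clean, B soiled
step 2/3 (Right): in B — A clean, B soiled
step 3/3 (Suck): in B — A clean, B clean

in B — A clean, B clean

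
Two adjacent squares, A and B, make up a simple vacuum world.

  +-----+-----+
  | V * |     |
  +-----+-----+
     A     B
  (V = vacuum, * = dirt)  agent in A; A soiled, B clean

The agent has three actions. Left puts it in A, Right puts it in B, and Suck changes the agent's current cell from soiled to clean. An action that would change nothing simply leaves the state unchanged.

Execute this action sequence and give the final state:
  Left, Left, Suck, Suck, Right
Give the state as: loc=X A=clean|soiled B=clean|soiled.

1. Left → loc=A A=soiled B=clean
2. Left → loc=A A=soiled B=clean
3. Suck → loc=A A=clean B=clean
4. Suck → loc=A A=clean B=clean
5. Right → loc=B A=clean B=clean

loc=B A=clean B=clean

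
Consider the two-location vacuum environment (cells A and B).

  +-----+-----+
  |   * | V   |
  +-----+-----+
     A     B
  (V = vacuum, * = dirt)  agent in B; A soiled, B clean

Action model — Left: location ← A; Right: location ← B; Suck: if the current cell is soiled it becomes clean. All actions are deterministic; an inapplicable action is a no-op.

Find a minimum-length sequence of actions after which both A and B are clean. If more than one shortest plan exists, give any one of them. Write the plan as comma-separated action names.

Left (#1): <A|soiled|clean>
Suck (#2): <A|clean|clean>
min 2: go A then Suck

Left, Suck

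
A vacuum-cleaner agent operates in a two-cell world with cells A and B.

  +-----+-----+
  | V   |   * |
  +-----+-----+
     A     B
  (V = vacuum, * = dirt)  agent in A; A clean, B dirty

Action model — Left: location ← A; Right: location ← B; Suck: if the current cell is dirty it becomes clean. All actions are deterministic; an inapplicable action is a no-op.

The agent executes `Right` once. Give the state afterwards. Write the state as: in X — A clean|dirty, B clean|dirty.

in B — A clean, B dirty

start: in A — A clean, B dirty
step 1/1 (Right): in B — A clean, B dirty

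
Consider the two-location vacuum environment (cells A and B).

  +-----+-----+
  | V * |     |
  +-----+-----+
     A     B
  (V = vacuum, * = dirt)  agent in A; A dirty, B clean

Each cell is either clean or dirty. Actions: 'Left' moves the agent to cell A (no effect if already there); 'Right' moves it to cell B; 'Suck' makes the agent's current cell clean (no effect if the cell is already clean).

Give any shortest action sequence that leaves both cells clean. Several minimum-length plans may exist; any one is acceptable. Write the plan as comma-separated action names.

Suck (#1): <A|clean|clean>
min 1: A is dirty, one Suck

Suck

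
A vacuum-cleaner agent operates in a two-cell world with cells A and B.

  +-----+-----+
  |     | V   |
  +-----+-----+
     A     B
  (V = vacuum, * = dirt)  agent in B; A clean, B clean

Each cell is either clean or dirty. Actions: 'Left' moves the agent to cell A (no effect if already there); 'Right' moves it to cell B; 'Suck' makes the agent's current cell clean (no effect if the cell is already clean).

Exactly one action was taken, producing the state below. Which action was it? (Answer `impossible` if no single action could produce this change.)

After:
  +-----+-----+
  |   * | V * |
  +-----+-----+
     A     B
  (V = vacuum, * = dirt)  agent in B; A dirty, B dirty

impossible

try  Left: (A; A:clean, B:clean)
try Right: (B; A:clean, B:clean)
try  Suck: (B; A:clean, B:clean)
no single action produces the after-state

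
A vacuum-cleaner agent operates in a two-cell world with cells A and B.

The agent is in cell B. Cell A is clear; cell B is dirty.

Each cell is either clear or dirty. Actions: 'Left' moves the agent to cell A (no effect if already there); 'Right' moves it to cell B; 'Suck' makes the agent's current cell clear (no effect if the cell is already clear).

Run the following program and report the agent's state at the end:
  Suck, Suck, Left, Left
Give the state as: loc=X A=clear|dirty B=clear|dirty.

loc=A A=clear B=clear

1. Suck → loc=B A=clear B=clear
2. Suck → loc=B A=clear B=clear
3. Left → loc=A A=clear B=clear
4. Left → loc=A A=clear B=clear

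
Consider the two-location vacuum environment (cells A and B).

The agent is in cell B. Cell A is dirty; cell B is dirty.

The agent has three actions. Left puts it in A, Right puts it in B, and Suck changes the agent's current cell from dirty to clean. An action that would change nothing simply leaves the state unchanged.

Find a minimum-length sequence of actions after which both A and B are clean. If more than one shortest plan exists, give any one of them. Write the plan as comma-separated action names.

1. Suck → (B; A:dirty, B:clean)
2. Left → (A; A:dirty, B:clean)
3. Suck → (A; A:clean, B:clean)
min 3: Suck B + move + Suck A

Suck, Left, Suck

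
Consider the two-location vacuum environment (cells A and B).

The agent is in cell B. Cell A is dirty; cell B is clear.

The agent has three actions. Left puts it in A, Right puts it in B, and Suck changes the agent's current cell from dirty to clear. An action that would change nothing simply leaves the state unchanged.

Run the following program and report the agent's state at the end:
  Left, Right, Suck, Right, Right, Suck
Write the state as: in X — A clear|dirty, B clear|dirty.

1. Left → in A — A dirty, B clear
2. Right → in B — A dirty, B clear
3. Suck → in B — A dirty, B clear
4. Right → in B — A dirty, B clear
5. Right → in B — A dirty, B clear
6. Suck → in B — A dirty, B clear

in B — A dirty, B clear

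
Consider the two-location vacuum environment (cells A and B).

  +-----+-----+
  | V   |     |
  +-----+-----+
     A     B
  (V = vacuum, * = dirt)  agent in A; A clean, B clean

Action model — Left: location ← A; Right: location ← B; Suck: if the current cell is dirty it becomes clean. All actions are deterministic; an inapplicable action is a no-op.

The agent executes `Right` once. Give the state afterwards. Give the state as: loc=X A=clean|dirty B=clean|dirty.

start: loc=A A=clean B=clean
t=1 Right ⇒ loc=B A=clean B=clean

loc=B A=clean B=clean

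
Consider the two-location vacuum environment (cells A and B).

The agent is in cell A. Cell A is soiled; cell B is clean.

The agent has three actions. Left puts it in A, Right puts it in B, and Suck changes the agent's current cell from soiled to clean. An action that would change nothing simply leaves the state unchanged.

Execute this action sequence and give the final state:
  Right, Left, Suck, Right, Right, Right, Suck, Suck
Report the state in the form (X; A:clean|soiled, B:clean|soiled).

(B; A:clean, B:clean)

t=1 Right ⇒ (B; A:soiled, B:clean)
t=2 Left ⇒ (A; A:soiled, B:clean)
t=3 Suck ⇒ (A; A:clean, B:clean)
t=4 Right ⇒ (B; A:clean, B:clean)
t=5 Right ⇒ (B; A:clean, B:clean)
t=6 Right ⇒ (B; A:clean, B:clean)
t=7 Suck ⇒ (B; A:clean, B:clean)
t=8 Suck ⇒ (B; A:clean, B:clean)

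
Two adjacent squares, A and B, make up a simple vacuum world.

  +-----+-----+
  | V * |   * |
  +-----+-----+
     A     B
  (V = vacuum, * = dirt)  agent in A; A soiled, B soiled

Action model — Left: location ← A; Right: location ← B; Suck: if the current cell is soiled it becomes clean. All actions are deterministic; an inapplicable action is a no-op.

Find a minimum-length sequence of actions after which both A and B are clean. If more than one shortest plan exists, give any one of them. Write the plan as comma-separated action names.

Suck, Right, Suck

t=1 Suck ⇒ (A; A:clean, B:soiled)
t=2 Right ⇒ (B; A:clean, B:soiled)
t=3 Suck ⇒ (B; A:clean, B:clean)
min 3: Suck A + move + Suck B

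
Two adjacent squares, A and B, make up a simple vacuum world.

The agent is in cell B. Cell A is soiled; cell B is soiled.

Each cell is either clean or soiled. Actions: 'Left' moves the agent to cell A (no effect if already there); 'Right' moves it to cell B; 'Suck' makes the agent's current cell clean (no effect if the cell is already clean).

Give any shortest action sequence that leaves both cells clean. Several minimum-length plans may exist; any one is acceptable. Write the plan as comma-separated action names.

Suck, Left, Suck

Suck (#1): in B — A soiled, B clean
Left (#2): in A — A soiled, B clean
Suck (#3): in A — A clean, B clean
min 3: Suck B + move + Suck A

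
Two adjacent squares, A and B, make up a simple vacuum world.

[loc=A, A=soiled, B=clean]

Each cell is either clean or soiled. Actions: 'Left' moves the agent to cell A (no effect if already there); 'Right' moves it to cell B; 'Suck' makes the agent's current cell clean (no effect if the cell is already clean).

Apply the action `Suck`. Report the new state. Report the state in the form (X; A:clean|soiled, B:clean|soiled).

(A; A:clean, B:clean)

start: (A; A:soiled, B:clean)
step 1/1 (Suck): (A; A:clean, B:clean)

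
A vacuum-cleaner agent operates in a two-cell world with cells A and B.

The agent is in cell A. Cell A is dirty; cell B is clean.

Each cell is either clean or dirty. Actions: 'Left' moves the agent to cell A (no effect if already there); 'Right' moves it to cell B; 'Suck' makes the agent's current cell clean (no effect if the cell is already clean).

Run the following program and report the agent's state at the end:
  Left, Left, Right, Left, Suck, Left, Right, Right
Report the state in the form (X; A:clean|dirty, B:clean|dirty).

t=1 Left ⇒ (A; A:dirty, B:clean)
t=2 Left ⇒ (A; A:dirty, B:clean)
t=3 Right ⇒ (B; A:dirty, B:clean)
t=4 Left ⇒ (A; A:dirty, B:clean)
t=5 Suck ⇒ (A; A:clean, B:clean)
t=6 Left ⇒ (A; A:clean, B:clean)
t=7 Right ⇒ (B; A:clean, B:clean)
t=8 Right ⇒ (B; A:clean, B:clean)

(B; A:clean, B:clean)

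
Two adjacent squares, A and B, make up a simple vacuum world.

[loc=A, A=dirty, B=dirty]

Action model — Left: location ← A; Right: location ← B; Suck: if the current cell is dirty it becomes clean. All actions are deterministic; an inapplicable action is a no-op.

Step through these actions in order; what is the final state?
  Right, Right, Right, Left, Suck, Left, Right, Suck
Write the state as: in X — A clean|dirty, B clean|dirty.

in B — A clean, B clean

Right (#1): in B — A dirty, B dirty
Right (#2): in B — A dirty, B dirty
Right (#3): in B — A dirty, B dirty
Left (#4): in A — A dirty, B dirty
Suck (#5): in A — A clean, B dirty
Left (#6): in A — A clean, B dirty
Right (#7): in B — A clean, B dirty
Suck (#8): in B — A clean, B clean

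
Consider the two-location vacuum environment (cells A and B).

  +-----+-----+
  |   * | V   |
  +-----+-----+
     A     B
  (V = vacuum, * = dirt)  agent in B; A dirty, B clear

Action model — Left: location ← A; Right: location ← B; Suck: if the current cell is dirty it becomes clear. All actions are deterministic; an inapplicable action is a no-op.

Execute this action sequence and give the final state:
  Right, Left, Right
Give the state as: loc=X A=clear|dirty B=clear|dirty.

[1] after Right: loc=B A=dirty B=clear
[2] after Left: loc=A A=dirty B=clear
[3] after Right: loc=B A=dirty B=clear

loc=B A=dirty B=clear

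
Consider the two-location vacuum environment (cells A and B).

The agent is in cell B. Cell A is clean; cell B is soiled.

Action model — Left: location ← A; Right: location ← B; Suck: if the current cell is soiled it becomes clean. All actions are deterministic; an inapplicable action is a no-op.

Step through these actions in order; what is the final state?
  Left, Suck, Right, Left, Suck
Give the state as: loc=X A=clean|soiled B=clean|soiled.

loc=A A=clean B=soiled

[1] after Left: loc=A A=clean B=soiled
[2] after Suck: loc=A A=clean B=soiled
[3] after Right: loc=B A=clean B=soiled
[4] after Left: loc=A A=clean B=soiled
[5] after Suck: loc=A A=clean B=soiled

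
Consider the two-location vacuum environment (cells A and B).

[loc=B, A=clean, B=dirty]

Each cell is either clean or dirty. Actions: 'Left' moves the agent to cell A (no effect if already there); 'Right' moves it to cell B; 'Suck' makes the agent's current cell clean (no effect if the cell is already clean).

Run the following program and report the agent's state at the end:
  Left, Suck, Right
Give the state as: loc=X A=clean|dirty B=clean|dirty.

loc=B A=clean B=dirty

[1] after Left: loc=A A=clean B=dirty
[2] after Suck: loc=A A=clean B=dirty
[3] after Right: loc=B A=clean B=dirty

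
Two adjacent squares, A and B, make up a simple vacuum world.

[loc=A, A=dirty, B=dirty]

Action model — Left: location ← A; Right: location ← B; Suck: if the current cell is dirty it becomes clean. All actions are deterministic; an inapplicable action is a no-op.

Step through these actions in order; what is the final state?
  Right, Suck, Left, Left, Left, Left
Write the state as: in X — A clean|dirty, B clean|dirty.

in A — A dirty, B clean

step 1/6 (Right): in B — A dirty, B dirty
step 2/6 (Suck): in B — A dirty, B clean
step 3/6 (Left): in A — A dirty, B clean
step 4/6 (Left): in A — A dirty, B clean
step 5/6 (Left): in A — A dirty, B clean
step 6/6 (Left): in A — A dirty, B clean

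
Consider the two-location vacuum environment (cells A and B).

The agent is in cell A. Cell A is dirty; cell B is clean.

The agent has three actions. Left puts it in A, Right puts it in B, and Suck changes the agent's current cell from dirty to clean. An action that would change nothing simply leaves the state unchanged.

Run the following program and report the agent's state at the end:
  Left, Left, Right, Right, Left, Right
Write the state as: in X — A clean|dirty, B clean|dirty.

in B — A dirty, B clean

1. Left → in A — A dirty, B clean
2. Left → in A — A dirty, B clean
3. Right → in B — A dirty, B clean
4. Right → in B — A dirty, B clean
5. Left → in A — A dirty, B clean
6. Right → in B — A dirty, B clean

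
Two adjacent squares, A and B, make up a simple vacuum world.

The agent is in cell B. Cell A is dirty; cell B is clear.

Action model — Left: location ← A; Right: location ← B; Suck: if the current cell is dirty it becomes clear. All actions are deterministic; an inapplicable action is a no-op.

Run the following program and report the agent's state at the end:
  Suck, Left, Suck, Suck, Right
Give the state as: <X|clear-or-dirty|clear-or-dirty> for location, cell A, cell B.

1. Suck → <B|dirty|clear>
2. Left → <A|dirty|clear>
3. Suck → <A|clear|clear>
4. Suck → <A|clear|clear>
5. Right → <B|clear|clear>

<B|clear|clear>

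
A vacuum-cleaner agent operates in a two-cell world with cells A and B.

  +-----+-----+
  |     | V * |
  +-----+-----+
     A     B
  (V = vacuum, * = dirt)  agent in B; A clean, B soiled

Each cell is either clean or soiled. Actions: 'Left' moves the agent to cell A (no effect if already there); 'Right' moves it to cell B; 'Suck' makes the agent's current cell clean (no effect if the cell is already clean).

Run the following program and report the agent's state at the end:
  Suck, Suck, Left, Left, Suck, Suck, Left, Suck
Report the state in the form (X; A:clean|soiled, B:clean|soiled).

(A; A:clean, B:clean)

[1] after Suck: (B; A:clean, B:clean)
[2] after Suck: (B; A:clean, B:clean)
[3] after Left: (A; A:clean, B:clean)
[4] after Left: (A; A:clean, B:clean)
[5] after Suck: (A; A:clean, B:clean)
[6] after Suck: (A; A:clean, B:clean)
[7] after Left: (A; A:clean, B:clean)
[8] after Suck: (A; A:clean, B:clean)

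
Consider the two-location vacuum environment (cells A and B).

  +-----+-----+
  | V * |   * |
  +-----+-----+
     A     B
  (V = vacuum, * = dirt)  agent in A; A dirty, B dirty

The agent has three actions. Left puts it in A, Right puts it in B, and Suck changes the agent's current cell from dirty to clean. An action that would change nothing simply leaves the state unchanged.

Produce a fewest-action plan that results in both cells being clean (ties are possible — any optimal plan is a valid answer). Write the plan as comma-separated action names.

[1] after Suck: in A — A clean, B dirty
[2] after Right: in B — A clean, B dirty
[3] after Suck: in B — A clean, B clean
min 3: Suck A + move + Suck B

Suck, Right, Suck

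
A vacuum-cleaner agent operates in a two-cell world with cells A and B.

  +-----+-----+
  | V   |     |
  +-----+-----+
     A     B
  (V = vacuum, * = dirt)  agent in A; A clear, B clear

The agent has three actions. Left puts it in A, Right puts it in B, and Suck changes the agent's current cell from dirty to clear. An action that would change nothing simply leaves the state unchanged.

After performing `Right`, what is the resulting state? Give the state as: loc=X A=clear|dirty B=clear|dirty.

start: loc=A A=clear B=clear
step 1/1 (Right): loc=B A=clear B=clear

loc=B A=clear B=clear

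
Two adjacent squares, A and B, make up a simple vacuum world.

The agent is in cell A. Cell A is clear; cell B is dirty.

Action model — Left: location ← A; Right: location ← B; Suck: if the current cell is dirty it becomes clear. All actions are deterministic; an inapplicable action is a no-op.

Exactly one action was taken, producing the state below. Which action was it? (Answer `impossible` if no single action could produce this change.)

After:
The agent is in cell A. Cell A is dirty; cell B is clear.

try  Left: <A|clear|dirty>
try Right: <B|clear|dirty>
try  Suck: <A|clear|dirty>
no single action produces the after-state

impossible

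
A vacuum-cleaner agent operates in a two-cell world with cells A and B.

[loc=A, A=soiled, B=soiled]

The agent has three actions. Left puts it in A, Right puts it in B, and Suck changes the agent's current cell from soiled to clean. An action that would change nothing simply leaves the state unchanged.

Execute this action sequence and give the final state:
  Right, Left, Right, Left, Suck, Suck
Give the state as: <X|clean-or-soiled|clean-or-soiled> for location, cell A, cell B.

<A|clean|soiled>

step 1/6 (Right): <B|soiled|soiled>
step 2/6 (Left): <A|soiled|soiled>
step 3/6 (Right): <B|soiled|soiled>
step 4/6 (Left): <A|soiled|soiled>
step 5/6 (Suck): <A|clean|soiled>
step 6/6 (Suck): <A|clean|soiled>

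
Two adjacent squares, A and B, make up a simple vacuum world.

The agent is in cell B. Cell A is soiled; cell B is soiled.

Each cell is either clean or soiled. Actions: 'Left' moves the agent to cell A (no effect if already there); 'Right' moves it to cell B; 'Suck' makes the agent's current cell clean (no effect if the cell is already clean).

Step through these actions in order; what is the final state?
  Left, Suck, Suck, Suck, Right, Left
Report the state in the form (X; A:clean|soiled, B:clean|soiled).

1. Left → (A; A:soiled, B:soiled)
2. Suck → (A; A:clean, B:soiled)
3. Suck → (A; A:clean, B:soiled)
4. Suck → (A; A:clean, B:soiled)
5. Right → (B; A:clean, B:soiled)
6. Left → (A; A:clean, B:soiled)

(A; A:clean, B:soiled)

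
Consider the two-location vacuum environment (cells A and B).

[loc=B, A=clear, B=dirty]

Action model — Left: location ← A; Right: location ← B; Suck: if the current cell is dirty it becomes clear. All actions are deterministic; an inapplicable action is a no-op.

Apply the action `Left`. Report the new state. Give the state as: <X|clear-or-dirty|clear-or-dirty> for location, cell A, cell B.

<A|clear|dirty>

start: <B|clear|dirty>
[1] after Left: <A|clear|dirty>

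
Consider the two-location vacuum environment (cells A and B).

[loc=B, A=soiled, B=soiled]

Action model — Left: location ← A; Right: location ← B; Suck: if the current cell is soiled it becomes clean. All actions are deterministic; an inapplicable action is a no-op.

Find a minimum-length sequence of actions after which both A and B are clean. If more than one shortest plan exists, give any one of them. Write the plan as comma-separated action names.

Suck, Left, Suck

[1] after Suck: loc=B A=soiled B=clean
[2] after Left: loc=A A=soiled B=clean
[3] after Suck: loc=A A=clean B=clean
min 3: Suck B + move + Suck A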